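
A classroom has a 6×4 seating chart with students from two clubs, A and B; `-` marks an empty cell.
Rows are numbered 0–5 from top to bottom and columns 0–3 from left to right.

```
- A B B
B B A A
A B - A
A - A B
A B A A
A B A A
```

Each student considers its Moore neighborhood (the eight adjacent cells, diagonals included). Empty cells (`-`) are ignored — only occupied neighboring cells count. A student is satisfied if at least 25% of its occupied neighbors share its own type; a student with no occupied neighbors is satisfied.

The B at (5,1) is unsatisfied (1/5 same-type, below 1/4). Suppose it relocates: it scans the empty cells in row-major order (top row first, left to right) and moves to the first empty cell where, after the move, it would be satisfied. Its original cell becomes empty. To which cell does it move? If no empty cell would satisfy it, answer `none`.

Vacating (5,1). Empty cells in order:
  (0,0): 2/3 same-type → satisfied — stop here.

(0,0)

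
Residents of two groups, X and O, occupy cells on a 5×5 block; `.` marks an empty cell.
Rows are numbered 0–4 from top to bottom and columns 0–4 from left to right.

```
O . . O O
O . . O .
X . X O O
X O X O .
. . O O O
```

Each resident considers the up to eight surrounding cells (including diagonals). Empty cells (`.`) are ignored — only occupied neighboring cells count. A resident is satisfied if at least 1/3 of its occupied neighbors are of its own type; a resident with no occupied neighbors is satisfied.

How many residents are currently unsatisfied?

3

(0,0)O 1/1 ✓
(0,3)O 2/2 ✓
(0,4)O 2/2 ✓
(1,0)O 1/2 ✓
(1,3)O 4/5 ✓
(2,0)X 1/3 ✓
(2,2)X 1/5 ✗
(2,3)O 3/5 ✓
(2,4)O 3/3 ✓
(3,0)X 1/2 ✓
(3,1)O 1/5 ✗
(3,2)X 1/6 ✗
(3,3)O 5/7 ✓
(4,2)O 3/4 ✓
(4,3)O 3/4 ✓
(4,4)O 2/2 ✓
Unsatisfied: (2,2), (3,1), (3,2) — 3 in total.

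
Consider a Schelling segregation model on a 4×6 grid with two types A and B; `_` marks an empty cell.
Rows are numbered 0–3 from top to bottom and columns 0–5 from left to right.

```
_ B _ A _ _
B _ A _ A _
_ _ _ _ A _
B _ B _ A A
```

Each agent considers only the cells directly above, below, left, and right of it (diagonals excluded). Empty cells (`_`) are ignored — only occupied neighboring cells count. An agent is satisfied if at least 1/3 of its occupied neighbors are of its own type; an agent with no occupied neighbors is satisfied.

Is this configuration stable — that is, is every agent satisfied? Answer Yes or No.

Yes

Row 0: (0,1)B 0/0 ok · (0,3)A 0/0 ok
Row 1: (1,0)B 0/0 ok · (1,2)A 0/0 ok · (1,4)A 1/1 ok
Row 2: (2,4)A 2/2 ok
Row 3: (3,0)B 0/0 ok · (3,2)B 0/0 ok · (3,4)A 2/2 ok · (3,5)A 1/1 ok
All meet the threshold, so the configuration is stable.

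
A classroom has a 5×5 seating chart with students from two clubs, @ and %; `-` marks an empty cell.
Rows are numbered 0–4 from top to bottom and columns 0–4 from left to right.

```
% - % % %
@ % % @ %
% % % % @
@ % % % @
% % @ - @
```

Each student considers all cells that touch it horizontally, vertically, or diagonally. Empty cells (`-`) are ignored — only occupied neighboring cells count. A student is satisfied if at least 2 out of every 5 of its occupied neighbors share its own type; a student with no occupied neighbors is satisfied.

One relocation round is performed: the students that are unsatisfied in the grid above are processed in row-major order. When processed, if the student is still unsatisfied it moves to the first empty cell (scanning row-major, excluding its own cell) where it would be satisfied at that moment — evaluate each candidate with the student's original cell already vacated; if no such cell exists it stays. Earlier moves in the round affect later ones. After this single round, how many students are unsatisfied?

4

Initially unsatisfied (in order): (1,0), (1,3), (3,0), (4,2).
  (1,0) → (4,3).
  (1,3): no empty cell satisfies it; stays.
  (3,0): no empty cell satisfies it; stays.
  (4,2): no empty cell satisfies it; stays.
Resulting grid:
% - % % %
- % % @ %
% % % % @
@ % % % @
% % @ @ @
Unsatisfied now: (1,3), (3,0), (3,3), (4,2).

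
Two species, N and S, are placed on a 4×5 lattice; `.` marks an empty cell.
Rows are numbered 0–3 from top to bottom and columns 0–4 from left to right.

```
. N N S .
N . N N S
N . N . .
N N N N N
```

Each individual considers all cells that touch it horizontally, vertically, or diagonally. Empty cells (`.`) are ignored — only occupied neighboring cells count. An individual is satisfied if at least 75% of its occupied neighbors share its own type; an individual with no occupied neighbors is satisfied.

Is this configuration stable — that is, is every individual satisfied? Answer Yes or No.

(0,1)N 3/3 ok
(0,2)N 3/4 ok
(0,3)S 1/4 unhappy
(1,0)N 2/2 ok
(1,2)N 4/5 ok
(1,3)N 3/5 unhappy
(1,4)S 1/2 unhappy
(2,0)N 3/3 ok
(2,2)N 5/5 ok
(3,0)N 2/2 ok
(3,1)N 4/4 ok
(3,2)N 3/3 ok
(3,3)N 3/3 ok
(3,4)N 1/1 ok
For instance (0,3) has only 1/4 same-type neighbors, below 3/4.

No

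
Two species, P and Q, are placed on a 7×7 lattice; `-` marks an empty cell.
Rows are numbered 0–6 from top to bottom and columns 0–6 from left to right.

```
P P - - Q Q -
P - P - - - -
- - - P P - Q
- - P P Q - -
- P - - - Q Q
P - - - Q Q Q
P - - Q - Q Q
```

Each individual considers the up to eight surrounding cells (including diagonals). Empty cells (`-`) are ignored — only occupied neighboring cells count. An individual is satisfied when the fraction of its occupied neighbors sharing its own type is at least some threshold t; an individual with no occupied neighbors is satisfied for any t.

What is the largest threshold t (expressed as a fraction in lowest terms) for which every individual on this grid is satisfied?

Row 0: (0,0)P 2/2 · (0,1)P 3/3 · (0,4)Q 1/1 · (0,5)Q 1/1
Row 1: (1,0)P 2/2 · (1,2)P 2/2
Row 2: (2,3)P 4/5 · (2,4)P 2/3 · (2,6)Q — no occupied neighbors
Row 3: (3,2)P 3/3 · (3,3)P 3/4 · (3,4)Q 1/4
Row 4: (4,1)P 2/2 · (4,5)Q 5/5 · (4,6)Q 3/3
Row 5: (5,0)P 2/2 · (5,4)Q 4/4 · (5,5)Q 6/6 · (5,6)Q 5/5
Row 6: (6,0)P 1/1 · (6,3)Q 1/1 · (6,5)Q 4/4 · (6,6)Q 3/3
The smallest same-type fraction is 1/4 at (3,4), which reduces to 1/4. Any threshold above that leaves this individual unsatisfied.

1/4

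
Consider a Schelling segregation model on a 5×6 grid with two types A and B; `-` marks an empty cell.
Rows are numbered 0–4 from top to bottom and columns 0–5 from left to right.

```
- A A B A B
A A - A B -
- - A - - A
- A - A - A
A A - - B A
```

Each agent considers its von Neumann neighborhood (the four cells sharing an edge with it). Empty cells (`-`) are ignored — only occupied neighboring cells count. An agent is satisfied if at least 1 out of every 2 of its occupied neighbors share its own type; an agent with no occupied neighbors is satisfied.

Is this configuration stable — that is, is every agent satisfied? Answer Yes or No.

No

(0,1)A 2/2 ok
(0,2)A 1/2 ok
(0,3)B 0/3 unhappy
(0,4)A 0/3 unhappy
(0,5)B 0/1 unhappy
(1,0)A 1/1 ok
(1,1)A 2/2 ok
(1,3)A 0/2 unhappy
(1,4)B 0/2 unhappy
(2,2)A 0/0 ok
(2,5)A 1/1 ok
(3,1)A 1/1 ok
(3,3)A 0/0 ok
(3,5)A 2/2 ok
(4,0)A 1/1 ok
(4,1)A 2/2 ok
(4,4)B 0/1 unhappy
(4,5)A 1/2 ok
For instance (0,3) has only 0/3 same-type neighbors, below 1/2.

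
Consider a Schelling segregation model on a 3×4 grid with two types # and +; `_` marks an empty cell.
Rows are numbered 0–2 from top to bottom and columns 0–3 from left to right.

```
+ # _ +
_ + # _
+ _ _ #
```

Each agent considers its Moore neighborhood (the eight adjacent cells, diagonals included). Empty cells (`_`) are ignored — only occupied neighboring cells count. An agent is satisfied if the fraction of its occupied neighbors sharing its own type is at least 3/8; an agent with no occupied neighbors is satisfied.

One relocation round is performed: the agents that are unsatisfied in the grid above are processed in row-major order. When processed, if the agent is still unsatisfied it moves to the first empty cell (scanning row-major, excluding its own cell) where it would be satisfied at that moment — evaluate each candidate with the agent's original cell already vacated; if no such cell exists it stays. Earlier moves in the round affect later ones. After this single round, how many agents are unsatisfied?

Initially unsatisfied (in order): (0,1), (0,3).
  (0,1) → (1,3).
  (0,3) → (0,1).
Resulting grid:
+ + _ _
_ + # #
+ _ _ #
All satisfied now.

0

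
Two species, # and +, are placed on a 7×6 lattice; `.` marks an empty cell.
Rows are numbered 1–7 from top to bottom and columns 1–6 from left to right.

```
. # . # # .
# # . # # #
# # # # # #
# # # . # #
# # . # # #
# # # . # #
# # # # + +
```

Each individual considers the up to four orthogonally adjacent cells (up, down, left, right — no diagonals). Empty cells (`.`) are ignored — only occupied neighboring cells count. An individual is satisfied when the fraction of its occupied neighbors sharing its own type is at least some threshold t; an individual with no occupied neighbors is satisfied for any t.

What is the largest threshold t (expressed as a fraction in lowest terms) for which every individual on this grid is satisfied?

1/3

(1,2)# 1/1
(1,4)# 2/2
(1,5)# 2/2
(2,1)# 2/2
(2,2)# 3/3
(2,4)# 3/3
(2,5)# 4/4
(2,6)# 2/2
(3,1)# 3/3
(3,2)# 4/4
(3,3)# 3/3
(3,4)# 3/3
(3,5)# 4/4
(3,6)# 3/3
(4,1)# 3/3
(4,2)# 4/4
(4,3)# 2/2
(4,5)# 3/3
(4,6)# 3/3
(5,1)# 3/3
(5,2)# 3/3
(5,4)# 1/1
(5,5)# 4/4
(5,6)# 3/3
(6,1)# 3/3
(6,2)# 4/4
(6,3)# 2/2
(6,5)# 2/3
(6,6)# 2/3
(7,1)# 2/2
(7,2)# 3/3
(7,3)# 3/3
(7,4)# 1/2
(7,5)+ 1/3
(7,6)+ 1/2
The smallest same-type fraction is 1/3 at (7,5), which reduces to 1/3. Any threshold above that leaves this individual unsatisfied.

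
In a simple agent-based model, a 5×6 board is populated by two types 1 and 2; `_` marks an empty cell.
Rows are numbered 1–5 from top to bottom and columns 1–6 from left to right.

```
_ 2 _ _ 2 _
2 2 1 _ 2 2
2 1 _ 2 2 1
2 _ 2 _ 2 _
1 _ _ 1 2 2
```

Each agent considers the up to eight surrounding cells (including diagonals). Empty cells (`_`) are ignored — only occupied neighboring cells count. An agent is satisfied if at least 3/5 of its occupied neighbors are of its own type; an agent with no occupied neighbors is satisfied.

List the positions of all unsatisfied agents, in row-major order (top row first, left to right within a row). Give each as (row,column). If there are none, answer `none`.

(2,3), (3,2), (3,6), (4,1), (4,3), (5,1), (5,4)

Row 1: (1,2)2 2/3 ✓ · (1,5)2 2/2 ✓
Row 2: (2,1)2 3/4 ✓ · (2,2)2 3/5 ✓ · (2,3)1 1/4 ✗ · (2,5)2 4/5 ✓ · (2,6)2 3/4 ✓
Row 3: (3,1)2 3/4 ✓ · (3,2)1 1/6 ✗ · (3,4)2 4/5 ✓ · (3,5)2 4/5 ✓ · (3,6)1 0/4 ✗
Row 4: (4,1)2 1/3 ✗ · (4,3)2 1/3 ✗ · (4,5)2 4/6 ✓
Row 5: (5,1)1 0/1 ✗ · (5,4)1 0/3 ✗ · (5,5)2 2/3 ✓ · (5,6)2 2/2 ✓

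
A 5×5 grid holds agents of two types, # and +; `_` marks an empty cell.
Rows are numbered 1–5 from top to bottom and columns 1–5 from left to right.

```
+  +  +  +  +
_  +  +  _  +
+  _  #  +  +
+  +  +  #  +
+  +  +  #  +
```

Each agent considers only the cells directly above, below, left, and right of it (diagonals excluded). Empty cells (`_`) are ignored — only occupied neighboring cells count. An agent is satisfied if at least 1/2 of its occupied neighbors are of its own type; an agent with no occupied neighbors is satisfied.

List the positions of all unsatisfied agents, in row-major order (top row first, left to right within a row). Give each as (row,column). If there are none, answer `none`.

(3,3), (3,4), (4,4), (5,4)

Row 1: (1,1)+ 1/1 ok · (1,2)+ 3/3 ok · (1,3)+ 3/3 ok · (1,4)+ 2/2 ok · (1,5)+ 2/2 ok
Row 2: (2,2)+ 2/2 ok · (2,3)+ 2/3 ok · (2,5)+ 2/2 ok
Row 3: (3,1)+ 1/1 ok · (3,3)# 0/3 unhappy · (3,4)+ 1/3 unhappy · (3,5)+ 3/3 ok
Row 4: (4,1)+ 3/3 ok · (4,2)+ 3/3 ok · (4,3)+ 2/4 ok · (4,4)# 1/4 unhappy · (4,5)+ 2/3 ok
Row 5: (5,1)+ 2/2 ok · (5,2)+ 3/3 ok · (5,3)+ 2/3 ok · (5,4)# 1/3 unhappy · (5,5)+ 1/2 ok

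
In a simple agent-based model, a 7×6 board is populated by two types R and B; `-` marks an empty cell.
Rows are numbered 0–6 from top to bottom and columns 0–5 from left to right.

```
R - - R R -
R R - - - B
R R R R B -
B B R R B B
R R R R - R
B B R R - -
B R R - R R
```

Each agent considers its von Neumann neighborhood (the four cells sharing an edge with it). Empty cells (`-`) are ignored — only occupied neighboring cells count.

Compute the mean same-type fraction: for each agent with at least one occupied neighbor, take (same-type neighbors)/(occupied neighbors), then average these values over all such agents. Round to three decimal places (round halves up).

0.706

(0,0)R 1/1
(0,3)R 1/1
(0,4)R 1/1
(1,0)R 3/3
(1,1)R 2/2
(1,5)B — no occupied neighbors
(2,0)R 2/3
(2,1)R 3/4
(2,2)R 3/3
(2,3)R 2/3
(2,4)B 1/2
(3,0)B 1/3
(3,1)B 1/4
(3,2)R 3/4
(3,3)R 3/4
(3,4)B 2/3
(3,5)B 1/2
(4,0)R 1/3
(4,1)R 2/4
(4,2)R 4/4
(4,3)R 3/3
(4,5)R 0/1
(5,0)B 2/3
(5,1)B 1/4
(5,2)R 3/4
(5,3)R 2/2
(6,0)B 1/2
(6,1)R 1/3
(6,2)R 2/2
(6,4)R 1/1
(6,5)R 1/1
Sum over 30 agents: 1/1 + 1/1 + 1/1 + 3/3 + 2/2 + 2/3 + 3/4 + 3/3 + 2/3 + 1/2 + 1/3 + 1/4 + 3/4 + 3/4 + 2/3 + 1/2 + 1/3 + 2/4 + 4/4 + 3/3 + 0/1 + 2/3 + 1/4 + 3/4 + 2/2 + 1/2 + 1/3 + 2/2 + 1/1 + 1/1 = 127/6; mean = 127/6 ÷ 30 = 127/180 = 0.705555… → 0.706.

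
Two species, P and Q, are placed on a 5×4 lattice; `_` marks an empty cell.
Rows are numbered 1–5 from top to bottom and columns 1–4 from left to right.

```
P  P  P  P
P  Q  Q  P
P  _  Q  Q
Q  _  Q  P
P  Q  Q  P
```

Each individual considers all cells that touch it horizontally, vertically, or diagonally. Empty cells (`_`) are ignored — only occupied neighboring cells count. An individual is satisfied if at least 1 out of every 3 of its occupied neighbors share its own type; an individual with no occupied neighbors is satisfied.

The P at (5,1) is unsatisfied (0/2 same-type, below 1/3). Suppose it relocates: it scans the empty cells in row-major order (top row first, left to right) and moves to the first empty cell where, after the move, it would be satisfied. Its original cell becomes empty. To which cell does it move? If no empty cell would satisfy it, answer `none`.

Vacating (5,1). Empty cells in order:
  (3,2): 2/7 same-type → still unsatisfied.
  (4,2): 1/6 same-type → still unsatisfied.

none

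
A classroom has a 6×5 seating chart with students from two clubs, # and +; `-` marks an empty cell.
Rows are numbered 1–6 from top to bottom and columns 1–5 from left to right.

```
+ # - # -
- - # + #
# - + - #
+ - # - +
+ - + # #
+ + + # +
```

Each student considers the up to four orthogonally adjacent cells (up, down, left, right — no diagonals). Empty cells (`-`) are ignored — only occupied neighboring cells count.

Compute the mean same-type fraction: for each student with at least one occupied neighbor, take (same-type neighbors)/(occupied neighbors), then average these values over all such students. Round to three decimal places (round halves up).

0.325

(1,1)+ 0/1
(1,2)# 0/1
(1,4)# 0/1
(2,3)# 0/2
(2,4)+ 0/3
(2,5)# 1/2
(3,1)# 0/1
(3,3)+ 0/2
(3,5)# 1/2
(4,1)+ 1/2
(4,3)# 0/2
(4,5)+ 0/2
(5,1)+ 2/2
(5,3)+ 1/3
(5,4)# 2/3
(5,5)# 1/3
(6,1)+ 2/2
(6,2)+ 2/2
(6,3)+ 2/3
(6,4)# 1/3
(6,5)+ 0/2
Sum over 21 students: 0/1 + 0/1 + 0/1 + 0/2 + 0/3 + 1/2 + 0/1 + 0/2 + 1/2 + 1/2 + 0/2 + 0/2 + 2/2 + 1/3 + 2/3 + 1/3 + 2/2 + 2/2 + 2/3 + 1/3 + 0/2 = 41/6; mean = 41/6 ÷ 21 = 41/126 = 0.325396… → 0.325.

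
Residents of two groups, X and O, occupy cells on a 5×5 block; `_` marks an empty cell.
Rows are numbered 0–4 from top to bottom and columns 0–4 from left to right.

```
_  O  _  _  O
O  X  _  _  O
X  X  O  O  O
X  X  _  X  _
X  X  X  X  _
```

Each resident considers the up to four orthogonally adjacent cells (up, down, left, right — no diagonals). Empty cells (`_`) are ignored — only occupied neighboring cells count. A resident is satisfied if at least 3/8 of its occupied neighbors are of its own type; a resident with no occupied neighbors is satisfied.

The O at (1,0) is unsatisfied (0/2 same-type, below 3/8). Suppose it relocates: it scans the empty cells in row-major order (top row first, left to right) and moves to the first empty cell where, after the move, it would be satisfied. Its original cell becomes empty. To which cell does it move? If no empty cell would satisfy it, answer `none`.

Vacating (1,0). Empty cells in order:
  (0,0): 1/1 same-type → satisfied — stop here.

(0,0)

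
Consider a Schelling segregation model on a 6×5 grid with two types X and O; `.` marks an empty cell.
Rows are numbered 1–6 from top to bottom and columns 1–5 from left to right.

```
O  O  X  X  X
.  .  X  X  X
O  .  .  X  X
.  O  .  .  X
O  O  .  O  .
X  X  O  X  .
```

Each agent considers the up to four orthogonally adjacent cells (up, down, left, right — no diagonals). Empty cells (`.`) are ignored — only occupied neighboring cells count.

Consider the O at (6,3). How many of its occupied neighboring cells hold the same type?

Occupied neighbors of (6,3): (6,2)=X, (6,4)=X.
Same type (O): 0 of 2.

0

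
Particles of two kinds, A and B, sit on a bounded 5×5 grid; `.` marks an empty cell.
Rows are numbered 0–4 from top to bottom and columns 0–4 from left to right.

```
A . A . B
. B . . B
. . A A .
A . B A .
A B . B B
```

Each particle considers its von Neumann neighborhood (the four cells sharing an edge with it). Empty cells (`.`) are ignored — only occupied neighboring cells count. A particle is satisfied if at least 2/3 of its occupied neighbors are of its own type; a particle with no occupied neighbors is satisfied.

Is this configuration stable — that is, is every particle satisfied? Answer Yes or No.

Row 0: (0,0)A 0/0 satisfied · (0,2)A 0/0 satisfied · (0,4)B 1/1 satisfied
Row 1: (1,1)B 0/0 satisfied · (1,4)B 1/1 satisfied
Row 2: (2,2)A 1/2 not · (2,3)A 2/2 satisfied
Row 3: (3,0)A 1/1 satisfied · (3,2)B 0/2 not · (3,3)A 1/3 not
Row 4: (4,0)A 1/2 not · (4,1)B 0/1 not · (4,3)B 1/2 not · (4,4)B 1/1 satisfied
For instance (2,2) has only 1/2 same-type neighbors, below 2/3.

No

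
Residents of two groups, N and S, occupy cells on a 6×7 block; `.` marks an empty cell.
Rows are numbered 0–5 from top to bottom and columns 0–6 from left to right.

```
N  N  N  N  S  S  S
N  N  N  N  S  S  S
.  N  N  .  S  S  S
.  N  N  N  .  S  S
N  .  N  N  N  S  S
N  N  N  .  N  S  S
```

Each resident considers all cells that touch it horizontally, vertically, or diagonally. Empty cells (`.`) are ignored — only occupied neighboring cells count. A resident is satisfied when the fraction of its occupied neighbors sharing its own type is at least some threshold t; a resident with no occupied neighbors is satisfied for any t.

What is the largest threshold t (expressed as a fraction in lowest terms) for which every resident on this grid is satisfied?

1/2

Row 0: (0,0)N 3/3 · (0,1)N 5/5 · (0,2)N 5/5 · (0,3)N 3/5 · (0,4)S 3/5 · (0,5)S 5/5 · (0,6)S 3/3
Row 1: (1,0)N 4/4 · (1,1)N 7/7 · (1,2)N 7/7 · (1,3)N 4/7 · (1,4)S 5/7 · (1,5)S 8/8 · (1,6)S 5/5
Row 2: (2,1)N 6/6 · (2,2)N 7/7 · (2,4)S 4/6 · (2,5)S 7/7 · (2,6)S 5/5
Row 3: (3,1)N 5/5 · (3,2)N 6/6 · (3,3)N 5/6 · (3,5)S 6/7 · (3,6)S 5/5
Row 4: (4,0)N 3/3 · (4,2)N 6/6 · (4,3)N 6/6 · (4,4)N 3/6 · (4,5)S 5/7 · (4,6)S 5/5
Row 5: (5,0)N 2/2 · (5,1)N 4/4 · (5,2)N 3/3 · (5,4)N 2/4 · (5,5)S 3/5 · (5,6)S 3/3
The smallest same-type fraction is 3/6 at (4,4), which reduces to 1/2. Any threshold above that leaves this resident unsatisfied.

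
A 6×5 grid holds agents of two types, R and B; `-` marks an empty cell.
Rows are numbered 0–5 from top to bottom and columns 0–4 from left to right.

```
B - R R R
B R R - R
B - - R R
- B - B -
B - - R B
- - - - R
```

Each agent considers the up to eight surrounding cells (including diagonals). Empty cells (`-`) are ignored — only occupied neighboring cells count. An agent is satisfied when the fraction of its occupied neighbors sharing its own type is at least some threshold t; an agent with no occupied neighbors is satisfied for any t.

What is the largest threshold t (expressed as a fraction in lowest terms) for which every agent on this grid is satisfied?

1/4

(0,0)B 1/2
(0,2)R 3/3
(0,3)R 4/4
(0,4)R 2/2
(1,0)B 2/3
(1,1)R 2/5
(1,2)R 4/4
(1,4)R 4/4
(2,0)B 2/3
(2,3)R 3/4
(2,4)R 2/3
(3,1)B 2/2
(3,3)B 1/4
(4,0)B 1/1
(4,3)R 1/3
(4,4)B 1/3
(5,4)R 1/2
The smallest same-type fraction is 1/4 at (3,3), which reduces to 1/4. Any threshold above that leaves this agent unsatisfied.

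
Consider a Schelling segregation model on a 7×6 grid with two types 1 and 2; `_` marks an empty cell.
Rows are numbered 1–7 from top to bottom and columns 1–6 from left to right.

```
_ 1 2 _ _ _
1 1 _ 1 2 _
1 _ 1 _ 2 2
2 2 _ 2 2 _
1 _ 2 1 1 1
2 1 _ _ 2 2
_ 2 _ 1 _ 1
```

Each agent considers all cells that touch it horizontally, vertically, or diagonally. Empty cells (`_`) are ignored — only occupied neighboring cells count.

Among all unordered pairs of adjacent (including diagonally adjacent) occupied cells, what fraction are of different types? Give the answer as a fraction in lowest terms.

29/51

Scan each occupied cell's neighbors to the right and below (and the two forward diagonals) so each pair is counted once.
From row 1: 3 unlike of 5 pairs (running 3/5).
From row 2: 2 unlike of 9 pairs (running 5/14).
From row 3: 4 unlike of 8 pairs (running 9/22).
From row 4: 7 unlike of 11 pairs (running 16/33).
From row 5: 8 unlike of 11 pairs (running 24/44).
From row 6: 5 unlike of 7 pairs (running 29/51).
Total adjacent occupied pairs: 51; unlike-type pairs: 29.
29/51 is already in lowest terms.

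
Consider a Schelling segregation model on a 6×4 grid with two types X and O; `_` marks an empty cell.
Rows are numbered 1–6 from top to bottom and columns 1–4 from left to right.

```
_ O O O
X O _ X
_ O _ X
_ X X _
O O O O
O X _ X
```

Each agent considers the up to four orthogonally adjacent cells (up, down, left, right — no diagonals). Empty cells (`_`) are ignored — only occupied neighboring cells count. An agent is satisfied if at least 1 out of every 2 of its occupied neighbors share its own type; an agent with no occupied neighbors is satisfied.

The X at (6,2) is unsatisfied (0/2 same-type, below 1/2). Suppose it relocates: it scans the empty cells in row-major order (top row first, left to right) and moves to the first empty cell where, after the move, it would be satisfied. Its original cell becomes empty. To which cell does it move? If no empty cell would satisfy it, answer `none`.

(1,1)

Vacating (6,2). Empty cells in order:
  (1,1): 1/2 same-type → satisfied — stop here.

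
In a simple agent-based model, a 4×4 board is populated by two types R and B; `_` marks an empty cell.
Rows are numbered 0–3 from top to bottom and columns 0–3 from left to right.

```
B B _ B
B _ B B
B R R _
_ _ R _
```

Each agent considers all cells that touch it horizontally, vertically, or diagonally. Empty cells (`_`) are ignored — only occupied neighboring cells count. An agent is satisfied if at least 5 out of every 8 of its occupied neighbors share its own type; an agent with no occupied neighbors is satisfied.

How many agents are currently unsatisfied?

4

(0,0)B 2/2 ok
(0,1)B 3/3 ok
(0,3)B 2/2 ok
(1,0)B 3/4 ok
(1,2)B 3/5 unhappy
(1,3)B 2/3 ok
(2,0)B 1/2 unhappy
(2,1)R 2/5 unhappy
(2,2)R 2/4 unhappy
(3,2)R 2/2 ok
Unsatisfied: (1,2), (2,0), (2,1), (2,2) — 4 in total.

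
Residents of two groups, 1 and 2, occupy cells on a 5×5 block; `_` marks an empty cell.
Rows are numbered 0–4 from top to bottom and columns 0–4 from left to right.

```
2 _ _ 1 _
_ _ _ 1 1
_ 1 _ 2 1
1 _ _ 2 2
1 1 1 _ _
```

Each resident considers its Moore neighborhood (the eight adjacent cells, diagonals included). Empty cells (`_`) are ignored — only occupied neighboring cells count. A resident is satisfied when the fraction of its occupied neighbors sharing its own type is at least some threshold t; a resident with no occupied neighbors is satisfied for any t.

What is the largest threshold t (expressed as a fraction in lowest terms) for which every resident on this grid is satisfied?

(0,0)2 — no occupied neighbors
(0,3)1 2/2
(1,3)1 3/4
(1,4)1 3/4
(2,1)1 1/1
(2,3)2 2/5
(2,4)1 2/5
(3,0)1 3/3
(3,3)2 2/4
(3,4)2 2/3
(4,0)1 2/2
(4,1)1 3/3
(4,2)1 1/2
The smallest same-type fraction is 2/5 at (2,3), which reduces to 2/5. Any threshold above that leaves this resident unsatisfied.

2/5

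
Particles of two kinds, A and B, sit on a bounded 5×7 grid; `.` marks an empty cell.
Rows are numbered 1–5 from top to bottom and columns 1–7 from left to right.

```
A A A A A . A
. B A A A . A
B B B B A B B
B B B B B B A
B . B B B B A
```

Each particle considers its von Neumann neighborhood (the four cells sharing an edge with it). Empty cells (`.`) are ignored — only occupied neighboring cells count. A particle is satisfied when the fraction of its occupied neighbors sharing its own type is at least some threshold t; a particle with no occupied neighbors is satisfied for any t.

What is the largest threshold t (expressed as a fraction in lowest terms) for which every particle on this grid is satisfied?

1/4

Row 1: (1,1)A 1/1 · (1,2)A 2/3 · (1,3)A 3/3 · (1,4)A 3/3 · (1,5)A 2/2 · (1,7)A 1/1
Row 2: (2,2)B 1/3 · (2,3)A 2/4 · (2,4)A 3/4 · (2,5)A 3/3 · (2,7)A 1/2
Row 3: (3,1)B 2/2 · (3,2)B 4/4 · (3,3)B 3/4 · (3,4)B 2/4 · (3,5)A 1/4 · (3,6)B 2/3 · (3,7)B 1/3
Row 4: (4,1)B 3/3 · (4,2)B 3/3 · (4,3)B 4/4 · (4,4)B 4/4 · (4,5)B 3/4 · (4,6)B 3/4 · (4,7)A 1/3
Row 5: (5,1)B 1/1 · (5,3)B 2/2 · (5,4)B 3/3 · (5,5)B 3/3 · (5,6)B 2/3 · (5,7)A 1/2
The smallest same-type fraction is 1/4 at (3,5), which reduces to 1/4. Any threshold above that leaves this particle unsatisfied.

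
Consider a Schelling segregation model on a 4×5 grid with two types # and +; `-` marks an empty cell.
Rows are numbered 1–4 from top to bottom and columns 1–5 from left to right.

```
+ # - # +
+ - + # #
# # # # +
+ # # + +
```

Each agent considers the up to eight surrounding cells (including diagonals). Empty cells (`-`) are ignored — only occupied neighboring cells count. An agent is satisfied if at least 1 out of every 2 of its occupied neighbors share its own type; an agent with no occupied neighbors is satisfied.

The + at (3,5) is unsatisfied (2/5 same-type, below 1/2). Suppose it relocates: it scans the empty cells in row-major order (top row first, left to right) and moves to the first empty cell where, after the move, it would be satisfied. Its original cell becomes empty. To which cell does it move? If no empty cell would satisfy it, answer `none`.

Vacating (3,5). Empty cells in order:
  (1,3): 1/4 same-type → still unsatisfied.
  (2,2): 3/7 same-type → still unsatisfied.

none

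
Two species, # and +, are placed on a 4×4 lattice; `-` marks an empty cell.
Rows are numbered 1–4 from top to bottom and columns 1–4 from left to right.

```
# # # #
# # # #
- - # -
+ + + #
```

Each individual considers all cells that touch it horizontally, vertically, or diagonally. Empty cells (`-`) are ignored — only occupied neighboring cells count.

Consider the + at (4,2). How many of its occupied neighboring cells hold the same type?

Occupied neighbors of (4,2): (3,3)=#, (4,1)=+, (4,3)=+.
Same type (+): 2 of 3.

2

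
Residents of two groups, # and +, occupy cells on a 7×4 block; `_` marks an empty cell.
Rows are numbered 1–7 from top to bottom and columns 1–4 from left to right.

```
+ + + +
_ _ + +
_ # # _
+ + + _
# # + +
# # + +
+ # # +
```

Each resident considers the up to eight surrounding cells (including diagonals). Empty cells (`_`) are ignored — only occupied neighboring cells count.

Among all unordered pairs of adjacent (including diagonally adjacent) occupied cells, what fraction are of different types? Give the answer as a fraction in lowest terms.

8/19

Scan each occupied cell's neighbors to the right and below (and the two forward diagonals) so each pair is counted once.
Row 1: +(1,1)–+(1,2)= +(1,2)–+(1,3)= +(1,2)–+(2,3)= +(1,3)–+(1,4)= +(1,3)–+(2,3)= +(1,3)–+(2,4)= +(1,4)–+(2,4)= +(1,4)–+(2,3)=  → 0/8 unlike.
Row 2: +(2,3)–+(2,4)= +(2,3)–#(3,3)≠ +(2,3)–#(3,2)≠ +(2,4)–#(3,3)≠  → 3/4 unlike.
Row 3: #(3,2)–#(3,3)= #(3,2)–+(4,2)≠ #(3,2)–+(4,3)≠ #(3,2)–+(4,1)≠ #(3,3)–+(4,3)≠ #(3,3)–+(4,2)≠  → 5/6 unlike.
Row 4: +(4,1)–+(4,2)= +(4,1)–#(5,1)≠ +(4,1)–#(5,2)≠ +(4,2)–+(4,3)= +(4,2)–#(5,2)≠ +(4,2)–+(5,3)= +(4,2)–#(5,1)≠ +(4,3)–+(5,3)= +(4,3)–+(5,4)= +(4,3)–#(5,2)≠  → 5/10 unlike.
Row 5: #(5,1)–#(5,2)= #(5,1)–#(6,1)= #(5,1)–#(6,2)= #(5,2)–+(5,3)≠ #(5,2)–#(6,2)= #(5,2)–+(6,3)≠ #(5,2)–#(6,1)= +(5,3)–+(5,4)= +(5,3)–+(6,3)= +(5,3)–+(6,4)= +(5,3)–#(6,2)≠ +(5,4)–+(6,4)= +(5,4)–+(6,3)=  → 3/13 unlike.
Row 6: #(6,1)–#(6,2)= #(6,1)–+(7,1)≠ #(6,1)–#(7,2)= #(6,2)–+(6,3)≠ #(6,2)–#(7,2)= #(6,2)–#(7,3)= #(6,2)–+(7,1)≠ +(6,3)–+(6,4)= +(6,3)–#(7,3)≠ +(6,3)–+(7,4)= +(6,3)–#(7,2)≠ +(6,4)–+(7,4)= +(6,4)–#(7,3)≠  → 6/13 unlike.
Row 7: +(7,1)–#(7,2)≠ #(7,2)–#(7,3)= #(7,3)–+(7,4)≠  → 2/3 unlike.
Total adjacent occupied pairs: 57; unlike-type pairs: 24.
24/57 reduces to 8/19.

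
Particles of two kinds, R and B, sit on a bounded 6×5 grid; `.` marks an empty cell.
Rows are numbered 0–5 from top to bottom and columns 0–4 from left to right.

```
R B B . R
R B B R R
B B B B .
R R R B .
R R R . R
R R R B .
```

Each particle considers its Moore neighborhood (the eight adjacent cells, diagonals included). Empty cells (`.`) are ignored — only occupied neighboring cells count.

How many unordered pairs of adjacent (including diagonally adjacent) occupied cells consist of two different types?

25

Scan each occupied cell's neighbors to the right and below (and the two forward diagonals) so each pair is counted once.
Row 0: R(0,0)–B(0,1)≠ R(0,0)–R(1,0)= R(0,0)–B(1,1)≠ B(0,1)–B(0,2)= B(0,1)–B(1,1)= B(0,1)–B(1,2)= B(0,1)–R(1,0)≠ B(0,2)–B(1,2)= B(0,2)–R(1,3)≠ B(0,2)–B(1,1)= R(0,4)–R(1,4)= R(0,4)–R(1,3)=  → 4/12 unlike.
Row 1: R(1,0)–B(1,1)≠ R(1,0)–B(2,0)≠ R(1,0)–B(2,1)≠ B(1,1)–B(1,2)= B(1,1)–B(2,1)= B(1,1)–B(2,2)= B(1,1)–B(2,0)= B(1,2)–R(1,3)≠ B(1,2)–B(2,2)= B(1,2)–B(2,3)= B(1,2)–B(2,1)= R(1,3)–R(1,4)= R(1,3)–B(2,3)≠ R(1,3)–B(2,2)≠ R(1,4)–B(2,3)≠  → 7/15 unlike.
Row 2: B(2,0)–B(2,1)= B(2,0)–R(3,0)≠ B(2,0)–R(3,1)≠ B(2,1)–B(2,2)= B(2,1)–R(3,1)≠ B(2,1)–R(3,2)≠ B(2,1)–R(3,0)≠ B(2,2)–B(2,3)= B(2,2)–R(3,2)≠ B(2,2)–B(3,3)= B(2,2)–R(3,1)≠ B(2,3)–B(3,3)= B(2,3)–R(3,2)≠  → 8/13 unlike.
Row 3: R(3,0)–R(3,1)= R(3,0)–R(4,0)= R(3,0)–R(4,1)= R(3,1)–R(3,2)= R(3,1)–R(4,1)= R(3,1)–R(4,2)= R(3,1)–R(4,0)= R(3,2)–B(3,3)≠ R(3,2)–R(4,2)= R(3,2)–R(4,1)= B(3,3)–R(4,4)≠ B(3,3)–R(4,2)≠  → 3/12 unlike.
Row 4: R(4,0)–R(4,1)= R(4,0)–R(5,0)= R(4,0)–R(5,1)= R(4,1)–R(4,2)= R(4,1)–R(5,1)= R(4,1)–R(5,2)= R(4,1)–R(5,0)= R(4,2)–R(5,2)= R(4,2)–B(5,3)≠ R(4,2)–R(5,1)= R(4,4)–B(5,3)≠  → 2/11 unlike.
Row 5: R(5,0)–R(5,1)= R(5,1)–R(5,2)= R(5,2)–B(5,3)≠  → 1/3 unlike.
Total adjacent occupied pairs: 66; unlike-type pairs: 25.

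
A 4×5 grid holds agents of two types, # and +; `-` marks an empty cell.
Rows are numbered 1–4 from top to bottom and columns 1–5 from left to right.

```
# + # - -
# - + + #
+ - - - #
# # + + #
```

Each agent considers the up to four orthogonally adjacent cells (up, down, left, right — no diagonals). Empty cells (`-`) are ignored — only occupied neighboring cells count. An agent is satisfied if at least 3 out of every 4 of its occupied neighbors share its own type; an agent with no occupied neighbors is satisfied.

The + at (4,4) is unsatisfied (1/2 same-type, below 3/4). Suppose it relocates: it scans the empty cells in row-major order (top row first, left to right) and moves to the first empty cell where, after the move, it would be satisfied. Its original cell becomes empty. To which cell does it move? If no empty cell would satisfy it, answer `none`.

(3,3)

Vacating (4,4). Empty cells in order:
  (1,4): 1/2 same-type → still unsatisfied.
  (1,5): 0/1 same-type → still unsatisfied.
  (2,2): 2/3 same-type → still unsatisfied.
  (3,2): 1/2 same-type → still unsatisfied.
  (3,3): 2/2 same-type → satisfied — stop here.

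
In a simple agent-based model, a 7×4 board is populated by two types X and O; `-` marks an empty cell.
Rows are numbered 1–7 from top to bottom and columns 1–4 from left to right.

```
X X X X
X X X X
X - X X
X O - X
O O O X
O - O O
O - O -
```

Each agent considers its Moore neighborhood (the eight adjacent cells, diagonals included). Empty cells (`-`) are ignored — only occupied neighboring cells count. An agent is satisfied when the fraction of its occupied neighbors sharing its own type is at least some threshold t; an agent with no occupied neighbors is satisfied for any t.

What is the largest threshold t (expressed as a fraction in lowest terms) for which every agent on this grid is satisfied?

1/4

Row 1: (1,1)X 3/3 · (1,2)X 5/5 · (1,3)X 5/5 · (1,4)X 3/3
Row 2: (2,1)X 4/4 · (2,2)X 7/7 · (2,3)X 7/7 · (2,4)X 5/5
Row 3: (3,1)X 3/4 · (3,3)X 5/6 · (3,4)X 4/4
Row 4: (4,1)X 1/4 · (4,2)O 3/6 · (4,4)X 3/4
Row 5: (5,1)O 3/4 · (5,2)O 5/6 · (5,3)O 4/6 · (5,4)X 1/4
Row 6: (6,1)O 3/3 · (6,3)O 4/5 · (6,4)O 3/4
Row 7: (7,1)O 1/1 · (7,3)O 2/2
The smallest same-type fraction is 1/4 at (4,1), which reduces to 1/4. Any threshold above that leaves this agent unsatisfied.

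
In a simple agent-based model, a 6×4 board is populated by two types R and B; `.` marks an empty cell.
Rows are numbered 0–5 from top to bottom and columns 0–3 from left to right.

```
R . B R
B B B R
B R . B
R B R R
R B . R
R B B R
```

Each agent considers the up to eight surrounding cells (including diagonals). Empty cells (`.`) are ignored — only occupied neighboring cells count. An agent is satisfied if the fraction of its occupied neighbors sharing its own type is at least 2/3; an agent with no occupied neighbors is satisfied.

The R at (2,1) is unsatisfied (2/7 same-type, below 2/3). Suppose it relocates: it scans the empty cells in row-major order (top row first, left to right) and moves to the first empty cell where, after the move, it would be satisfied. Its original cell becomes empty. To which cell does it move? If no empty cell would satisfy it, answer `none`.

Vacating (2,1). Empty cells in order:
  (0,1): 1/5 same-type → still unsatisfied.
  (2,2): 3/7 same-type → still unsatisfied.
  (4,2): 4/8 same-type → still unsatisfied.

none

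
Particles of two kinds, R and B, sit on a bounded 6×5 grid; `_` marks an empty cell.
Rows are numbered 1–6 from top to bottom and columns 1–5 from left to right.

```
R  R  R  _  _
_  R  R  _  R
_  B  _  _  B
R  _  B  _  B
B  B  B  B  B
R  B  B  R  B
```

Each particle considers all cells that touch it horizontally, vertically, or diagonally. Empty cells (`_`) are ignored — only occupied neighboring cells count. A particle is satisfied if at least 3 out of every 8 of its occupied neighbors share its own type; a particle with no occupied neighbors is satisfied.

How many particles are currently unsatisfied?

Row 1: (1,1)R 2/2 ok · (1,2)R 4/4 ok · (1,3)R 3/3 ok
Row 2: (2,2)R 4/5 ok · (2,3)R 3/4 ok · (2,5)R 0/1 unhappy
Row 3: (3,2)B 1/4 unhappy · (3,5)B 1/2 ok
Row 4: (4,1)R 0/3 unhappy · (4,3)B 4/4 ok · (4,5)B 3/3 ok
Row 5: (5,1)B 2/4 ok · (5,2)B 5/7 ok · (5,3)B 5/6 ok · (5,4)B 6/7 ok · (5,5)B 3/4 ok
Row 6: (6,1)R 0/3 unhappy · (6,2)B 4/5 ok · (6,3)B 4/5 ok · (6,4)R 0/5 unhappy · (6,5)B 2/3 ok
Unsatisfied: (2,5), (3,2), (4,1), (6,1), (6,4) — 5 in total.

5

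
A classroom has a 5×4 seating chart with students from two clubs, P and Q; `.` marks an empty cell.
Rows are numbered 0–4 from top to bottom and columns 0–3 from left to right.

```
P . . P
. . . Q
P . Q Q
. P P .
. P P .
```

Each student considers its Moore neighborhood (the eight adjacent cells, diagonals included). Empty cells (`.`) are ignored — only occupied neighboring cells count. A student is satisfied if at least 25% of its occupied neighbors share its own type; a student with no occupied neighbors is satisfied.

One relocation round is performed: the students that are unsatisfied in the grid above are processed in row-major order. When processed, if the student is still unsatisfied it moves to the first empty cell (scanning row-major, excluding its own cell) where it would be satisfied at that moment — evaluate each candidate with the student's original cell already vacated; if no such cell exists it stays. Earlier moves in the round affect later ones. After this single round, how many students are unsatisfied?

Initially unsatisfied (in order): (0,3).
  (0,3) → (0,1).
Resulting grid:
P P . .
. . . Q
P . Q Q
. P P .
. P P .
All satisfied now.

0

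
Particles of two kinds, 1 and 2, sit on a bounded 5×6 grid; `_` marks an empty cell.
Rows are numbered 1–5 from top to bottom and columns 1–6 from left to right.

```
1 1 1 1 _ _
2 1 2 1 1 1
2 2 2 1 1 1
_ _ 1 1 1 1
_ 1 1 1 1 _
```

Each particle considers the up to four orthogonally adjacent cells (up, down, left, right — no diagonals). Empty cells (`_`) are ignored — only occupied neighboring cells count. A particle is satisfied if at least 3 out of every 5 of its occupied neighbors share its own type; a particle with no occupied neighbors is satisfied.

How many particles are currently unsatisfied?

5

Row 1: (1,1)1 1/2 ✗ · (1,2)1 3/3 ✓ · (1,3)1 2/3 ✓ · (1,4)1 2/2 ✓
Row 2: (2,1)2 1/3 ✗ · (2,2)1 1/4 ✗ · (2,3)2 1/4 ✗ · (2,4)1 3/4 ✓ · (2,5)1 3/3 ✓ · (2,6)1 2/2 ✓
Row 3: (3,1)2 2/2 ✓ · (3,2)2 2/3 ✓ · (3,3)2 2/4 ✗ · (3,4)1 3/4 ✓ · (3,5)1 4/4 ✓ · (3,6)1 3/3 ✓
Row 4: (4,3)1 2/3 ✓ · (4,4)1 4/4 ✓ · (4,5)1 4/4 ✓ · (4,6)1 2/2 ✓
Row 5: (5,2)1 1/1 ✓ · (5,3)1 3/3 ✓ · (5,4)1 3/3 ✓ · (5,5)1 2/2 ✓
Unsatisfied: (1,1), (2,1), (2,2), (2,3), (3,3) — 5 in total.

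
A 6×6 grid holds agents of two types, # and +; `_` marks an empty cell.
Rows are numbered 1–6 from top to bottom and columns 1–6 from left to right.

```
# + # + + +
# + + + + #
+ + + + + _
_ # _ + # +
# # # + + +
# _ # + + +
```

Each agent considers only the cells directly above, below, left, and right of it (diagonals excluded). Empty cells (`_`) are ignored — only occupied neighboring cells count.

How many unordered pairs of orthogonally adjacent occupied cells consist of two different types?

15

Scan each occupied cell's neighbors to the right and below so each pair is counted once.
Row 1: #(1,1)–+(1,2)≠ #(1,1)–#(2,1)= +(1,2)–#(1,3)≠ +(1,2)–+(2,2)= #(1,3)–+(1,4)≠ #(1,3)–+(2,3)≠ +(1,4)–+(1,5)= +(1,4)–+(2,4)= +(1,5)–+(1,6)= +(1,5)–+(2,5)= +(1,6)–#(2,6)≠  → 5/11 unlike.
Row 2: #(2,1)–+(2,2)≠ #(2,1)–+(3,1)≠ +(2,2)–+(2,3)= +(2,2)–+(3,2)= +(2,3)–+(2,4)= +(2,3)–+(3,3)= +(2,4)–+(2,5)= +(2,4)–+(3,4)= +(2,5)–#(2,6)≠ +(2,5)–+(3,5)=  → 3/10 unlike.
Row 3: +(3,1)–+(3,2)= +(3,2)–+(3,3)= +(3,2)–#(4,2)≠ +(3,3)–+(3,4)= +(3,4)–+(3,5)= +(3,4)–+(4,4)= +(3,5)–#(4,5)≠  → 2/7 unlike.
Row 4: #(4,2)–#(5,2)= +(4,4)–#(4,5)≠ +(4,4)–+(5,4)= #(4,5)–+(4,6)≠ #(4,5)–+(5,5)≠ +(4,6)–+(5,6)=  → 3/6 unlike.
Row 5: #(5,1)–#(5,2)= #(5,1)–#(6,1)= #(5,2)–#(5,3)= #(5,3)–+(5,4)≠ #(5,3)–#(6,3)= +(5,4)–+(5,5)= +(5,4)–+(6,4)= +(5,5)–+(5,6)= +(5,5)–+(6,5)= +(5,6)–+(6,6)=  → 1/10 unlike.
Row 6: #(6,3)–+(6,4)≠ +(6,4)–+(6,5)= +(6,5)–+(6,6)=  → 1/3 unlike.
Total adjacent occupied pairs: 47; unlike-type pairs: 15.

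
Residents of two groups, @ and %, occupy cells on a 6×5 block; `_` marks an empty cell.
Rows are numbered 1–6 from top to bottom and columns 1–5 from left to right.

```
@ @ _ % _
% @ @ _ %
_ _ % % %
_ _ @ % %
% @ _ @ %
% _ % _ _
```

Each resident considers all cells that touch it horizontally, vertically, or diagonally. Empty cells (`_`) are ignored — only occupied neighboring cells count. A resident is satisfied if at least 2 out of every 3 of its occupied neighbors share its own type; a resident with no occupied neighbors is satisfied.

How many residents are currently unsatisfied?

11

Row 1: (1,1)@ 2/3 satisfied · (1,2)@ 3/4 satisfied · (1,4)% 1/2 not
Row 2: (2,1)% 0/3 not · (2,2)@ 3/5 not · (2,3)@ 2/5 not · (2,5)% 3/3 satisfied
Row 3: (3,3)% 2/5 not · (3,4)% 5/7 satisfied · (3,5)% 4/4 satisfied
Row 4: (4,3)@ 2/5 not · (4,4)% 5/7 satisfied · (4,5)% 4/5 satisfied
Row 5: (5,1)% 1/2 not · (5,2)@ 1/4 not · (5,4)@ 1/5 not · (5,5)% 2/3 satisfied
Row 6: (6,1)% 1/2 not · (6,3)% 0/2 not
Unsatisfied: (1,4), (2,1), (2,2), (2,3), (3,3), (4,3), (5,1), (5,2), (5,4), (6,1), (6,3) — 11 in total.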